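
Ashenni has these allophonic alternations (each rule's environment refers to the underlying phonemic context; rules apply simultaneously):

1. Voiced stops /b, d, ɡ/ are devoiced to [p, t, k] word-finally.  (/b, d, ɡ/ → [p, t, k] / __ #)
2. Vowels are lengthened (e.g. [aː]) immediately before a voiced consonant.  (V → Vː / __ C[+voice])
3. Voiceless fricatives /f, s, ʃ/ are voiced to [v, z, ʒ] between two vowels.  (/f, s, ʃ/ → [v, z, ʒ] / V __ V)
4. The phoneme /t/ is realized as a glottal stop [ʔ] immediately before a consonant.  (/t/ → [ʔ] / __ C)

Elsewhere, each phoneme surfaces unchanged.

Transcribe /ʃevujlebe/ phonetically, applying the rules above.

/ʃ/ — word-initial; rule 3 does not apply here → [ʃ].
/e/ — between /ʃ/ and /v/, before a voiced consonant — surfaces as [eː] (rule 2).
/v/ — not in any rule's target class → [v].
/u/ (between /v/ and /j/) occurs before a voiced consonant → [uː] by rule 2.
/j/ (between /u/ and /l/) is unaffected → [j].
/l/ — not in any rule's target class → [l].
Rule 2 applies to /e/ (between /l/ and /b/: before a voiced consonant) → [eː].
/b/ (between /e/ and /e/) fails the environment for rule 1, so it stays [b].
/e/ (word-final): rule 2 targets it, but not before a voiced consonant → unchanged [e].

[ʃeːvuːjleːbe]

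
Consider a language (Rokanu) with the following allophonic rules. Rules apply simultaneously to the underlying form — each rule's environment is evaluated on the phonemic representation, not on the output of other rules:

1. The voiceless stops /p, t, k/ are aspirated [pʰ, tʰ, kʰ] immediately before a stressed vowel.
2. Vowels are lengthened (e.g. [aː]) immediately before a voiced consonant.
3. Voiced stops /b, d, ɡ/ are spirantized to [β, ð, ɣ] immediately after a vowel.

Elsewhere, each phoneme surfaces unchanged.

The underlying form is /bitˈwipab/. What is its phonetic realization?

[bitˈwipaːβ]

/b/ — word-initial; rule 3 does not apply here → [b].
/i/ (between /b/ and /t/): rule 2 targets it, but not before a voiced consonant → unchanged [i].
/t/ (between /i/ and /w/) fails the environment for rule 1, so it stays [t].
/w/ (between /t/ and /i/): no rule targets it → [w].
/i/ (between /w/ and /p/) is in the target of rule 2 but the environment (before a voiced consonant) is not met → [i].
/p/ — between /i/ and /a/; rule 1 does not apply here → [p].
/a/ (between /p/ and /b/) occurs before a voiced consonant → [aː] by rule 2.
/b/ meets the environment for rule 3 (immediately after a vowel) → [β].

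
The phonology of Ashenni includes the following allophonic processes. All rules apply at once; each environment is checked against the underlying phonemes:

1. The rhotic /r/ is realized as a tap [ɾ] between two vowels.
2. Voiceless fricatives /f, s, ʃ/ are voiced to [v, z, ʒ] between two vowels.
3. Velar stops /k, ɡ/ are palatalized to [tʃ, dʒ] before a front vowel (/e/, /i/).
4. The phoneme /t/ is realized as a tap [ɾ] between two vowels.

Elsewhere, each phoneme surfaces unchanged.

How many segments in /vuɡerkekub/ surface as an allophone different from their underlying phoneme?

2

Segments that undergo a rule: /ɡ/ → [dʒ] (rule 3); /k/ → [tʃ] (rule 3).
All other segments surface unchanged.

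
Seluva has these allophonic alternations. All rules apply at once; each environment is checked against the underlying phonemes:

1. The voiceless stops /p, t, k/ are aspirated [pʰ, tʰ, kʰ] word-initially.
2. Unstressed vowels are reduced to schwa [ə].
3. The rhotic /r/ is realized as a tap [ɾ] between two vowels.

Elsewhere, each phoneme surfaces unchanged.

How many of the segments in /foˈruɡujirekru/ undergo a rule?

Segments that undergo a rule: /o/ → [ə] (rule 2); /r/ → [ɾ] (rule 3); /u/ → [ə] (rule 2); /i/ → [ə] (rule 2); /r/ → [ɾ] (rule 3); /e/ → [ə] (rule 2); /u/ → [ə] (rule 2).
All other segments surface unchanged.

7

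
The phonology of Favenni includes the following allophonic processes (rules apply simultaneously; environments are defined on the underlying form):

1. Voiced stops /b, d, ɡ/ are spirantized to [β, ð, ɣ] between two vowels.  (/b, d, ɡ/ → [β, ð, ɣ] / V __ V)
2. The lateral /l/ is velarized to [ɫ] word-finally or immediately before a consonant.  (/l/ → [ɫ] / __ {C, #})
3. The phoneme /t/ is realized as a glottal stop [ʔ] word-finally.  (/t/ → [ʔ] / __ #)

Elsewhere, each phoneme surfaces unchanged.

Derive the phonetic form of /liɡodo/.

/l/ (word-initial) is in the target of rule 2 but the environment (word-finally or immediately before a consonant) is not met → [l].
/i/ (between /l/ and /ɡ/) is unaffected → [i].
/ɡ/ — between /i/ and /o/, between two vowels — surfaces as [ɣ] (rule 1).
/o/ (between /ɡ/ and /d/) is unaffected → [o].
/d/ (between /o/ and /o/) occurs between two vowels → [ð] by rule 1.
/o/ — not in any rule's target class → [o].

[liɣoðo]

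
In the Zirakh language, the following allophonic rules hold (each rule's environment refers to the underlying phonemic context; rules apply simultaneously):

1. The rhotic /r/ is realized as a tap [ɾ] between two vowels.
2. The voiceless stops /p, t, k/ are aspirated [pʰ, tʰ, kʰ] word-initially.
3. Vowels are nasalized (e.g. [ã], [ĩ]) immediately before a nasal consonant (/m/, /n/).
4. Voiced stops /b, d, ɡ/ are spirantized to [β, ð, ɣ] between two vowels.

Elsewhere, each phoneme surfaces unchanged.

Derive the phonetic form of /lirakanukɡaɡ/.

[liɾakãnukɡaɡ]

/l/ — not in any rule's target class → [l].
/i/ (between /l/ and /r/) is in the target of rule 3 but the environment (before a nasal consonant) is not met → [i].
/r/ (between /i/ and /a/): between two vowels, so rule 1 applies → [ɾ].
/a/ (between /r/ and /k/): rule 3 targets it, but not before a nasal consonant → unchanged [a].
/k/ — between /a/ and /a/; rule 2 does not apply here → [k].
/a/ — between /k/ and /n/, before a nasal consonant — surfaces as [ã] (rule 3).
/n/ — not in any rule's target class → [n].
/u/ (between /n/ and /k/) is in the target of rule 3 but the environment (before a nasal consonant) is not met → [u].
/k/ — between /u/ and /ɡ/; rule 2 does not apply here → [k].
/ɡ/ (between /k/ and /a/): rule 4 targets it, but not between two vowels → unchanged [ɡ].
/a/ (between /ɡ/ and /ɡ/) fails the environment for rule 3, so it stays [a].
/ɡ/ (word-final) fails the environment for rule 4, so it stays [ɡ].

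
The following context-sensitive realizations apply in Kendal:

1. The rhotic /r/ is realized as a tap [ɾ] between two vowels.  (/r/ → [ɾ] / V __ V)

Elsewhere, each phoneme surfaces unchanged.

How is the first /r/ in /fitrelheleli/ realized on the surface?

/r/ (between /t/ and /e/): rule 1 targets it, but not between two vowels → unchanged [r].

[r]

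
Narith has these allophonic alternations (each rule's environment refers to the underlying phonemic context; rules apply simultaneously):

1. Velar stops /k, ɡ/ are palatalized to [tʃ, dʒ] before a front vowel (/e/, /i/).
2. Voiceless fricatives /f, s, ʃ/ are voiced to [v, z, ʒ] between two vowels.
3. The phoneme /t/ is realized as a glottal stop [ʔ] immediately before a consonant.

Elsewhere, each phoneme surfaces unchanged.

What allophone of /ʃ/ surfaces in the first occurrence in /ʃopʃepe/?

/ʃ/ (word-initial) fails the environment for rule 2, so it stays [ʃ].

[ʃ]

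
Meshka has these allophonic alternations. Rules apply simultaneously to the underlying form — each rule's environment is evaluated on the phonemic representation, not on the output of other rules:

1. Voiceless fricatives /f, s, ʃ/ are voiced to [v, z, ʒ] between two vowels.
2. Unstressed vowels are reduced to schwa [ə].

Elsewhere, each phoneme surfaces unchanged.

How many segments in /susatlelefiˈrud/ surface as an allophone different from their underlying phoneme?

7

Segments that undergo a rule: /u/ → [ə] (rule 2); /s/ → [z] (rule 1); /a/ → [ə] (rule 2); /e/ → [ə] (rule 2); /e/ → [ə] (rule 2); /f/ → [v] (rule 1); /i/ → [ə] (rule 2).
All other segments surface unchanged.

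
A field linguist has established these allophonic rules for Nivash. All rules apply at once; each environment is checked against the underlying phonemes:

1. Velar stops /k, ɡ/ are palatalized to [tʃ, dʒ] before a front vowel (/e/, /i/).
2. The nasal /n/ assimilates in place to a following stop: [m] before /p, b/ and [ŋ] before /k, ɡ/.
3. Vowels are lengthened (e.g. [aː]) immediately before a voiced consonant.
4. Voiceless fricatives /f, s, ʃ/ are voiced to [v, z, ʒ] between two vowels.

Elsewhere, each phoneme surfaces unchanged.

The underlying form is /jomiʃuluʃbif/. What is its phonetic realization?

[joːmiʒuːluʃbif]

/j/ (word-initial): no rule targets it → [j].
/o/ meets the environment for rule 3 (before a voiced consonant) → [oː].
/m/ — not in any rule's target class → [m].
/i/ (between /m/ and /ʃ/) fails the environment for rule 3, so it stays [i].
/ʃ/ — between /i/ and /u/, between two vowels — surfaces as [ʒ] (rule 4).
Rule 3 applies to /u/ (between /ʃ/ and /l/: before a voiced consonant) → [uː].
/l/ (between /u/ and /u/) is unaffected → [l].
/u/ (between /l/ and /ʃ/) is in the target of rule 3 but the environment (before a voiced consonant) is not met → [u].
/ʃ/ (between /u/ and /b/) is in the target of rule 4 but the environment (between two vowels) is not met → [ʃ].
/b/ — not in any rule's target class → [b].
/i/ — between /b/ and /f/; rule 3 does not apply here → [i].
/f/ (word-final) fails the environment for rule 4, so it stays [f].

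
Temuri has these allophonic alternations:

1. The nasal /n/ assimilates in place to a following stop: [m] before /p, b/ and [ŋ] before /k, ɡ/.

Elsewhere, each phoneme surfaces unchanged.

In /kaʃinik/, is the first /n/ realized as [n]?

Yes

/n/ — between /i/ and /i/; rule 1 does not apply here → [n].
The actual realization is [n], which matches [n].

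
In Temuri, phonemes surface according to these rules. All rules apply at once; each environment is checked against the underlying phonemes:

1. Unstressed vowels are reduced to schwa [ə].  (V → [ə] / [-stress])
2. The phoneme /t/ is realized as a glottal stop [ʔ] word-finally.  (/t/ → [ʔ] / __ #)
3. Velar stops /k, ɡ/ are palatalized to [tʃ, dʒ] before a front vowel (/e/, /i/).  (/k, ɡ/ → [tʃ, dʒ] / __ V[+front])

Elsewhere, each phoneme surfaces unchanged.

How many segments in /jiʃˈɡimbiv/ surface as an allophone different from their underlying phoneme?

Segments that undergo a rule: /i/ → [ə] (rule 1); /ɡ/ → [dʒ] (rule 3); /i/ → [ə] (rule 1).
All other segments surface unchanged.

3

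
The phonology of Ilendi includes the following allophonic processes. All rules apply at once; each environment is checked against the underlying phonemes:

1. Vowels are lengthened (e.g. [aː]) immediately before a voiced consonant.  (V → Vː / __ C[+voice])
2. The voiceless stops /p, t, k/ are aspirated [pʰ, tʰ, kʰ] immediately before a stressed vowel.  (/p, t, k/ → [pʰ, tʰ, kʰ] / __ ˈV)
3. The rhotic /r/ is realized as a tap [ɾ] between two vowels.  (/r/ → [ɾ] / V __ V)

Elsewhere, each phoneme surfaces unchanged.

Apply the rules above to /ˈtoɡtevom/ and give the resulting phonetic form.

/t/ (word-initial): immediately before a stressed vowel, so rule 2 applies → [tʰ].
Rule 1 applies to /o/ (between /t/ and /ɡ/: before a voiced consonant) → [oː].
/ɡ/ (between /o/ and /t/) is unaffected → [ɡ].
/t/ (between /ɡ/ and /e/) fails the environment for rule 2, so it stays [t].
/e/ (between /t/ and /v/): before a voiced consonant, so rule 1 applies → [eː].
/v/ — not in any rule's target class → [v].
/o/ (between /v/ and /m/) occurs before a voiced consonant → [oː] by rule 1.
/m/ stays [m].

[ˈtʰoːɡteːvoːm]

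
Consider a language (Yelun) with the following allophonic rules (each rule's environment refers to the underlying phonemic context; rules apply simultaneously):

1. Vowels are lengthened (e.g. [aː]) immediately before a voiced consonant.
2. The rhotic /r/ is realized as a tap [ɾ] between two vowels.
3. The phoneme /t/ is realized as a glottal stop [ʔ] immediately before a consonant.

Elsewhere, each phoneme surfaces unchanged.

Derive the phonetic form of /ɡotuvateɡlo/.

[ɡotuːvateːɡlo]

/o/ (between /ɡ/ and /t/) is in the target of rule 1 but the environment (before a voiced consonant) is not met → [o].
/t/ (between /o/ and /u/): rule 3 targets it, but not immediately before a consonant → unchanged [t].
Rule 1 applies to /u/ (between /t/ and /v/: before a voiced consonant) → [uː].
/a/ — between /v/ and /t/; rule 1 does not apply here → [a].
/t/ (between /a/ and /e/) fails the environment for rule 3, so it stays [t].
Rule 1 applies to /e/ (between /t/ and /ɡ/: before a voiced consonant) → [eː].
/o/ — word-final; rule 1 does not apply here → [o].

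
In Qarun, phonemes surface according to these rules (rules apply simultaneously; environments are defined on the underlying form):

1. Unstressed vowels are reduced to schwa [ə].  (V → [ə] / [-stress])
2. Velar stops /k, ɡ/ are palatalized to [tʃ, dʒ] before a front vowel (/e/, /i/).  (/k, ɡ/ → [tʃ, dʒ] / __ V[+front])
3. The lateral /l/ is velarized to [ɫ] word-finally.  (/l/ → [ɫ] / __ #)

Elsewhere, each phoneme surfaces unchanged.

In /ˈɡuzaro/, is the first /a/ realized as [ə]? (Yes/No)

Rule 1 applies to /a/ (between /z/ and /r/: in an unstressed syllable) → [ə].
The actual realization is [ə], which matches [ə].

Yes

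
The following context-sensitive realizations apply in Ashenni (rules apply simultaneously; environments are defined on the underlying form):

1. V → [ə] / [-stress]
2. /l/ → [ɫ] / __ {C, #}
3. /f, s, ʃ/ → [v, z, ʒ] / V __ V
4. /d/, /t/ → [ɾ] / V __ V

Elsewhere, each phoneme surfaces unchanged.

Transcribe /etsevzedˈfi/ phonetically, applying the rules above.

/e/ — word-initial, in an unstressed syllable — surfaces as [ə] (rule 1).
/t/ (between /e/ and /s/) is in the target of rule 4 but the environment (between two vowels) is not met → [t].
/s/ (between /t/ and /e/): rule 3 targets it, but not between two vowels → unchanged [s].
Rule 1 applies to /e/ (between /s/ and /v/: in an unstressed syllable) → [ə].
/v/ — not in any rule's target class → [v].
/z/ — not in any rule's target class → [z].
Rule 1 applies to /e/ (between /z/ and /d/: in an unstressed syllable) → [ə].
/d/ (between /e/ and /f/) is in the target of rule 4 but the environment (between two vowels) is not met → [d].
/f/ — between /d/ and /i/; rule 3 does not apply here → [f].
/i/ (word-final) fails the environment for rule 1, so it stays [i].

[ətsəvzədˈfi]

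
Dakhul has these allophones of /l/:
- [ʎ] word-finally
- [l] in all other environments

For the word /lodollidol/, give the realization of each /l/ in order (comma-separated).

[l], [l], [l], [ʎ]

Occurrence 1 (position 1): no conditioning environment matches → elsewhere allophone [l].
Occurrence 2 (position 5): no conditioning environment matches → elsewhere allophone [l].
Occurrence 3 (position 6): no conditioning environment matches → elsewhere allophone [l].
Occurrence 4 (position 10): word-finally → [ʎ].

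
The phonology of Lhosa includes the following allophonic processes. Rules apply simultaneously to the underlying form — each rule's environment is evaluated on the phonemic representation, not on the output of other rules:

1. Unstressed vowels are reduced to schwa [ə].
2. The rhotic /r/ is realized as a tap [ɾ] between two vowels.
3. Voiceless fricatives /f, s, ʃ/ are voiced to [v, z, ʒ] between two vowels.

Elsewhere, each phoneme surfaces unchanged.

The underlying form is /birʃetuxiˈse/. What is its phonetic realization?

[bərʃətəxəˈze]

/b/ stays [b].
/i/ — between /b/ and /r/, in an unstressed syllable — surfaces as [ə] (rule 1).
/r/ (between /i/ and /ʃ/) is in the target of rule 2 but the environment (between two vowels) is not met → [r].
/ʃ/ (between /r/ and /e/) is in the target of rule 3 but the environment (between two vowels) is not met → [ʃ].
/e/ meets the environment for rule 1 (in an unstressed syllable) → [ə].
/t/ (between /e/ and /u/): no rule targets it → [t].
/u/ (between /t/ and /x/) occurs in an unstressed syllable → [ə] by rule 1.
/x/ (between /u/ and /i/) is unaffected → [x].
/i/ (between /x/ and /s/): in an unstressed syllable, so rule 1 applies → [ə].
/s/ (between /i/ and /e/): between two vowels, so rule 3 applies → [z].
/e/ (word-final) fails the environment for rule 1, so it stays [e].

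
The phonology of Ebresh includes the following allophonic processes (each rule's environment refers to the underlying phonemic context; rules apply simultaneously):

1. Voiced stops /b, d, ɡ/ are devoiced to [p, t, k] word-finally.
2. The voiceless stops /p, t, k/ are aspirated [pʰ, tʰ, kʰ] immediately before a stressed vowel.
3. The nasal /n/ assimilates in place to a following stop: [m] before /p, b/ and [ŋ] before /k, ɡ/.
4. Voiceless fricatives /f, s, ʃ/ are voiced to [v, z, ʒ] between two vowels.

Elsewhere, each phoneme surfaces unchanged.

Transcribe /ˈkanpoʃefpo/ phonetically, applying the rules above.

[ˈkʰampoʒefpo]

/k/ (word-initial): immediately before a stressed vowel, so rule 2 applies → [kʰ].
/a/ stays [a].
/n/ (between /a/ and /p/) occurs before a labial or velar stop → [m] by rule 3.
/p/ (between /n/ and /o/) fails the environment for rule 2, so it stays [p].
/o/ — not in any rule's target class → [o].
/ʃ/ (between /o/ and /e/) occurs between two vowels → [ʒ] by rule 4.
/e/ (between /ʃ/ and /f/) is unaffected → [e].
/f/ (between /e/ and /p/) is in the target of rule 4 but the environment (between two vowels) is not met → [f].
/p/ (between /f/ and /o/) fails the environment for rule 2, so it stays [p].
/o/ (word-final): no rule targets it → [o].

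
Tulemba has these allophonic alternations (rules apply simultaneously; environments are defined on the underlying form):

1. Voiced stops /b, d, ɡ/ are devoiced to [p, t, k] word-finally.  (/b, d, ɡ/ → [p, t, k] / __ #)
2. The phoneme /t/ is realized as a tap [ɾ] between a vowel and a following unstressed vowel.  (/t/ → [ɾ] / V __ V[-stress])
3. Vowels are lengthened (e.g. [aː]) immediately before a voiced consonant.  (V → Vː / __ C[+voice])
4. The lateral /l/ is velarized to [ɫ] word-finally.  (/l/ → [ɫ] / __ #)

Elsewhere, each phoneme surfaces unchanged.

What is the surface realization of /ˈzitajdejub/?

/z/ (word-initial): no rule targets it → [z].
/i/ (between /z/ and /t/): rule 3 targets it, but not before a voiced consonant → unchanged [i].
Rule 2 applies to /t/ (between /i/ and /a/: between a vowel and a following unstressed vowel) → [ɾ].
/a/ — between /t/ and /j/, before a voiced consonant — surfaces as [aː] (rule 3).
/j/ (between /a/ and /d/): no rule targets it → [j].
/d/ (between /j/ and /e/): rule 1 targets it, but not word-finally → unchanged [d].
/e/ (between /d/ and /j/) occurs before a voiced consonant → [eː] by rule 3.
/j/ stays [j].
/u/ — between /j/ and /b/, before a voiced consonant — surfaces as [uː] (rule 3).
Rule 1 applies to /b/ (word-final: word-finally) → [p].

[ˈziɾaːjdeːjuːp]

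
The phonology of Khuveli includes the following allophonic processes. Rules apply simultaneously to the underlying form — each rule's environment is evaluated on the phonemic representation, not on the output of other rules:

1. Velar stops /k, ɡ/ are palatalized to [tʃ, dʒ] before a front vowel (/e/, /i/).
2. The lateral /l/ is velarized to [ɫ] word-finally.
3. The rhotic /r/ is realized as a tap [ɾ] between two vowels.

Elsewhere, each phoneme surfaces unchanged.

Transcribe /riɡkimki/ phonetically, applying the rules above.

/r/ (word-initial) is in the target of rule 3 but the environment (between two vowels) is not met → [r].
/i/ (between /r/ and /ɡ/) is unaffected → [i].
/ɡ/ (between /i/ and /k/): rule 1 targets it, but not before a front vowel → unchanged [ɡ].
/k/ meets the environment for rule 1 (before a front vowel) → [tʃ].
/i/ (between /k/ and /m/) is unaffected → [i].
/m/ (between /i/ and /k/): no rule targets it → [m].
/k/ (between /m/ and /i/): before a front vowel, so rule 1 applies → [tʃ].
/i/ (word-final): no rule targets it → [i].

[riɡtʃimtʃi]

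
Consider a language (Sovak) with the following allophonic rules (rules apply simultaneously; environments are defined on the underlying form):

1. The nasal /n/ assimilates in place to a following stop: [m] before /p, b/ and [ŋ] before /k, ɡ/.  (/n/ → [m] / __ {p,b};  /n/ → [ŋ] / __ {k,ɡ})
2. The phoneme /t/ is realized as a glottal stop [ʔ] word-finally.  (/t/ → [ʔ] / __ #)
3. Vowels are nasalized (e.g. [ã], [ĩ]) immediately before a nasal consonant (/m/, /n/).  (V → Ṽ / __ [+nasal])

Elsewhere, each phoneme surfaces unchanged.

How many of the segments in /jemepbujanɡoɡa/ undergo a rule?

3

Segments that undergo a rule: /e/ → [ẽ] (rule 3); /a/ → [ã] (rule 3); /n/ → [ŋ] (rule 1).
All other segments surface unchanged.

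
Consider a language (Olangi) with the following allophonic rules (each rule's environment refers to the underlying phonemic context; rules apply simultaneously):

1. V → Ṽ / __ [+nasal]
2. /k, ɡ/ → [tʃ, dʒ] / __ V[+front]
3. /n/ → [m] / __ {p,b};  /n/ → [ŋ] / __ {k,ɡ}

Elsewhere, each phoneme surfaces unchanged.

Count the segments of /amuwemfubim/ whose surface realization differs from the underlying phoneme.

3

Segments that undergo a rule: /a/ → [ã] (rule 1); /e/ → [ẽ] (rule 1); /i/ → [ĩ] (rule 1).
All other segments surface unchanged.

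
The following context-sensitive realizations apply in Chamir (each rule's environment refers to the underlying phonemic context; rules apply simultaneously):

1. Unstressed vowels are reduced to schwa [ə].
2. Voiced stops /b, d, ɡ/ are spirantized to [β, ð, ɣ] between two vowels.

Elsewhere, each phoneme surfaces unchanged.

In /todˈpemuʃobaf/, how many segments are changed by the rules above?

5

Segments that undergo a rule: /o/ → [ə] (rule 1); /u/ → [ə] (rule 1); /o/ → [ə] (rule 1); /b/ → [β] (rule 2); /a/ → [ə] (rule 1).
All other segments surface unchanged.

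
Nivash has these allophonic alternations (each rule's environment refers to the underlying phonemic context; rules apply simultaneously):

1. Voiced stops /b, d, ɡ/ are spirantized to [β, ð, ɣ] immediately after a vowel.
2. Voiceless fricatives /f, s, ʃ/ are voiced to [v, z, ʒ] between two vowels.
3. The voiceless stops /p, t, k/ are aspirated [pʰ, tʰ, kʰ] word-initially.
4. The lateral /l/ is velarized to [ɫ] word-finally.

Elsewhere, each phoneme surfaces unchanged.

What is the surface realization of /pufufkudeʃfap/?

/p/ — word-initial, word-initially — surfaces as [pʰ] (rule 3).
/u/ — not in any rule's target class → [u].
/f/ (between /u/ and /u/): between two vowels, so rule 2 applies → [v].
/u/ (between /f/ and /f/): no rule targets it → [u].
/f/ (between /u/ and /k/): rule 2 targets it, but not between two vowels → unchanged [f].
/k/ (between /f/ and /u/) fails the environment for rule 3, so it stays [k].
/u/ stays [u].
/d/ (between /u/ and /e/) occurs immediately after a vowel → [ð] by rule 1.
/e/ stays [e].
/ʃ/ (between /e/ and /f/): rule 2 targets it, but not between two vowels → unchanged [ʃ].
/f/ (between /ʃ/ and /a/): rule 2 targets it, but not between two vowels → unchanged [f].
/a/ (between /f/ and /p/): no rule targets it → [a].
/p/ (word-final): rule 3 targets it, but not word-initially → unchanged [p].

[pʰuvufkuðeʃfap]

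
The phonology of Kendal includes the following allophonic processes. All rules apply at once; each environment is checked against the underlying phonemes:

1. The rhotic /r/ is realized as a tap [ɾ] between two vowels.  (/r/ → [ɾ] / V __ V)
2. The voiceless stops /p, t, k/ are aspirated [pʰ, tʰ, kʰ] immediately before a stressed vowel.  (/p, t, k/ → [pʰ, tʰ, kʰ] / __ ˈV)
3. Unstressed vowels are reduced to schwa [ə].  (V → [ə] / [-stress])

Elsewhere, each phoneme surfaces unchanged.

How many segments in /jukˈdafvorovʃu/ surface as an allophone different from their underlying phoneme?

Segments that undergo a rule: /u/ → [ə] (rule 3); /o/ → [ə] (rule 3); /r/ → [ɾ] (rule 1); /o/ → [ə] (rule 3); /u/ → [ə] (rule 3).
All other segments surface unchanged.

5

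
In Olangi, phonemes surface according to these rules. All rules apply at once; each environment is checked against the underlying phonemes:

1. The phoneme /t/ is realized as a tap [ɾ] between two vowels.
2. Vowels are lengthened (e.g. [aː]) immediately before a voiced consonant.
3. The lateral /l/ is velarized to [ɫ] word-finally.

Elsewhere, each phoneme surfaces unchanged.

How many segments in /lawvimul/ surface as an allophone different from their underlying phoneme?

4

Segments that undergo a rule: /a/ → [aː] (rule 2); /i/ → [iː] (rule 2); /u/ → [uː] (rule 2); /l/ → [ɫ] (rule 3).
All other segments surface unchanged.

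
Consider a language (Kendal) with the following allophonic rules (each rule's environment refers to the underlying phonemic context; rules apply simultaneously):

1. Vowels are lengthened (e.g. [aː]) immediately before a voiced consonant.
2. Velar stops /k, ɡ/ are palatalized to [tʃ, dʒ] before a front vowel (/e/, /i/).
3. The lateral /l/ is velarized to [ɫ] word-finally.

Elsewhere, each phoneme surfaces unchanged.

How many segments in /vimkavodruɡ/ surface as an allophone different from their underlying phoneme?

4

Segments that undergo a rule: /i/ → [iː] (rule 1); /a/ → [aː] (rule 1); /o/ → [oː] (rule 1); /u/ → [uː] (rule 1).
All other segments surface unchanged.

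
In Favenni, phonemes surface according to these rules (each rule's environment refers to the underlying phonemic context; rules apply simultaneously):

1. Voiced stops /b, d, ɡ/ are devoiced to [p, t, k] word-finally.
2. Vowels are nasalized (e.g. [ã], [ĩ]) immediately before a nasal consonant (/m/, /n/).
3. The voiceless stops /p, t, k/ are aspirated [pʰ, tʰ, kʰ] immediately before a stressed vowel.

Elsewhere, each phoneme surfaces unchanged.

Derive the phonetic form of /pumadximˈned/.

/p/ (word-initial) is in the target of rule 3 but the environment (immediately before a stressed vowel) is not met → [p].
Rule 2 applies to /u/ (between /p/ and /m/: before a nasal consonant) → [ũ].
/m/ (between /u/ and /a/) is unaffected → [m].
/a/ — between /m/ and /d/; rule 2 does not apply here → [a].
/d/ — between /a/ and /x/; rule 1 does not apply here → [d].
/x/ stays [x].
Rule 2 applies to /i/ (between /x/ and /m/: before a nasal consonant) → [ĩ].
/m/ stays [m].
/n/ (between /m/ and /e/): no rule targets it → [n].
/e/ — between /n/ and /d/; rule 2 does not apply here → [e].
/d/ meets the environment for rule 1 (word-finally) → [t].

[pũmadxĩmˈnet]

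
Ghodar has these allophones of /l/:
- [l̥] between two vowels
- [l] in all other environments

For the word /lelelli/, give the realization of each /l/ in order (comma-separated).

[l], [l̥], [l], [l]

Occurrence 1 (position 1): no conditioning environment matches → elsewhere allophone [l].
Occurrence 2 (position 3): between two vowels → [l̥].
Occurrence 3 (position 5): no conditioning environment matches → elsewhere allophone [l].
Occurrence 4 (position 6): no conditioning environment matches → elsewhere allophone [l].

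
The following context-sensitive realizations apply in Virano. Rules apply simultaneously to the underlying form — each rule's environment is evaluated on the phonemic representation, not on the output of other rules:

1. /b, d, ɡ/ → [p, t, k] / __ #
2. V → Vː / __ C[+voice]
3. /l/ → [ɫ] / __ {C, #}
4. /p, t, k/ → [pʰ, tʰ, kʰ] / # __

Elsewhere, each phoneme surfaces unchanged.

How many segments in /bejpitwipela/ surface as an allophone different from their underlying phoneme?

2

Segments that undergo a rule: /e/ → [eː] (rule 2); /e/ → [eː] (rule 2).
All other segments surface unchanged.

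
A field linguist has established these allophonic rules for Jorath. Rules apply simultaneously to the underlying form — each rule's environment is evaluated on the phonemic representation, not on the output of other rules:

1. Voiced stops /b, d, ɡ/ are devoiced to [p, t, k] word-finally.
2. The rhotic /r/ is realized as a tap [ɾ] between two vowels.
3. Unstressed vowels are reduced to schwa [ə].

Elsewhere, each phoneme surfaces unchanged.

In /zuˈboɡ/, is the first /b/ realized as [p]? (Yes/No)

/b/ (between /u/ and /o/) is in the target of rule 1 but the environment (word-finally) is not met → [b].
The actual realization is [b], not [p].

No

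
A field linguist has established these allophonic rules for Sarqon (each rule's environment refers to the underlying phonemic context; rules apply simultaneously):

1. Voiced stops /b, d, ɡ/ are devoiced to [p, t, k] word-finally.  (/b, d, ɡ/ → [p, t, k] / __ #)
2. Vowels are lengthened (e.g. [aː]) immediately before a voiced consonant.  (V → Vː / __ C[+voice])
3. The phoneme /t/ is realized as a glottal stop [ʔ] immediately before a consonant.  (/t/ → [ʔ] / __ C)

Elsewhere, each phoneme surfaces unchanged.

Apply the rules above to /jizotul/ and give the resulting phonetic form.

/j/ (word-initial): no rule targets it → [j].
Rule 2 applies to /i/ (between /j/ and /z/: before a voiced consonant) → [iː].
/z/ (between /i/ and /o/) is unaffected → [z].
/o/ (between /z/ and /t/): rule 2 targets it, but not before a voiced consonant → unchanged [o].
/t/ (between /o/ and /u/): rule 3 targets it, but not immediately before a consonant → unchanged [t].
/u/ (between /t/ and /l/) occurs before a voiced consonant → [uː] by rule 2.
/l/ (word-final): no rule targets it → [l].

[jiːzotuːl]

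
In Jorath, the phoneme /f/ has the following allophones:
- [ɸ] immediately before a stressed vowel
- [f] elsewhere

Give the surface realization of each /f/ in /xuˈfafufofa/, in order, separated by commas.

[ɸ], [f], [f], [f]

Occurrence 1 (position 3): immediately before a stressed vowel → [ɸ].
Occurrence 2 (position 5): no conditioning environment matches → elsewhere allophone [f].
Occurrence 3 (position 7): no conditioning environment matches → elsewhere allophone [f].
Occurrence 4 (position 9): no conditioning environment matches → elsewhere allophone [f].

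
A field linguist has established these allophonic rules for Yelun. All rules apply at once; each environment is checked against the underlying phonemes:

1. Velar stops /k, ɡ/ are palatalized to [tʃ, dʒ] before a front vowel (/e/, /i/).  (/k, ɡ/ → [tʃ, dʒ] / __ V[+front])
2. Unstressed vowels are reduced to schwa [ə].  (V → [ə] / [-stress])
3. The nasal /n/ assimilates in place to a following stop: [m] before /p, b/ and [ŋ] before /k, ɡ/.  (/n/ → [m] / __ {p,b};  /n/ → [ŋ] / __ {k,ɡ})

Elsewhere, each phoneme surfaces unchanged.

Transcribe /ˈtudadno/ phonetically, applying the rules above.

[ˈtudədnə]

/t/ (word-initial) is unaffected → [t].
/u/ (between /t/ and /d/) is in the target of rule 2 but the environment (in an unstressed syllable) is not met → [u].
/d/ (between /u/ and /a/): no rule targets it → [d].
/a/ (between /d/ and /d/): in an unstressed syllable, so rule 2 applies → [ə].
/d/ — not in any rule's target class → [d].
/n/ — between /d/ and /o/; rule 3 does not apply here → [n].
/o/ (word-final) occurs in an unstressed syllable → [ə] by rule 2.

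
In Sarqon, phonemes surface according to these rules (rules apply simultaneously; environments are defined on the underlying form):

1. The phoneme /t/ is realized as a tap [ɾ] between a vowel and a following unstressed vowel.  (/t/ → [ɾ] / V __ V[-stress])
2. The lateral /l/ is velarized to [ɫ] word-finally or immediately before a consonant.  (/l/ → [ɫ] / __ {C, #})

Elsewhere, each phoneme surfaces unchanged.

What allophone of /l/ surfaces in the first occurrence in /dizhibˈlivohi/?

/l/ (between /b/ and /i/) fails the environment for rule 2, so it stays [l].

[l]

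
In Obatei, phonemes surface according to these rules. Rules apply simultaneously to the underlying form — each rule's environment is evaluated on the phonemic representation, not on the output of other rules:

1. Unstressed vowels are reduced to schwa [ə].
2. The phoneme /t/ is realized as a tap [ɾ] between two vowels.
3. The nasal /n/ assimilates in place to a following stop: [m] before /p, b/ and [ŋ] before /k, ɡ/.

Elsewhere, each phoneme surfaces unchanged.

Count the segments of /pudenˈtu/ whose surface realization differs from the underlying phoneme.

2

Segments that undergo a rule: /u/ → [ə] (rule 1); /e/ → [ə] (rule 1).
All other segments surface unchanged.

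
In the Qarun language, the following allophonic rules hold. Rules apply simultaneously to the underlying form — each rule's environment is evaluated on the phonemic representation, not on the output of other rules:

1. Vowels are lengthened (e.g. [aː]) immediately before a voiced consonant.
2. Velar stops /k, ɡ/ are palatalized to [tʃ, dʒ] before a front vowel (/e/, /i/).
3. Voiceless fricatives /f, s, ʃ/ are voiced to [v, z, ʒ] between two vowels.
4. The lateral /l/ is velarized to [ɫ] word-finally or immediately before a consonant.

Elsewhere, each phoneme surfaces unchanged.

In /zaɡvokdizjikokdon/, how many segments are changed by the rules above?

3

Segments that undergo a rule: /a/ → [aː] (rule 1); /i/ → [iː] (rule 1); /o/ → [oː] (rule 1).
All other segments surface unchanged.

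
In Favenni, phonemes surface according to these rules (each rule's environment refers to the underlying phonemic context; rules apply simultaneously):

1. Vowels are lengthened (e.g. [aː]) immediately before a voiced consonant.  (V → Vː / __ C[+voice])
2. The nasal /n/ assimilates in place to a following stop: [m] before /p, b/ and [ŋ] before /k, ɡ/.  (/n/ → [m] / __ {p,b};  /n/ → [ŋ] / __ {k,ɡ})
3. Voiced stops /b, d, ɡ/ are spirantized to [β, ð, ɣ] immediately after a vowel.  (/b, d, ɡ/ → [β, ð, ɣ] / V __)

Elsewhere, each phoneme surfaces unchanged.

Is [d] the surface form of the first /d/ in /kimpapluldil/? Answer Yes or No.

Yes

/d/ (between /l/ and /i/) is in the target of rule 3 but the environment (immediately after a vowel) is not met → [d].
The actual realization is [d], which matches [d].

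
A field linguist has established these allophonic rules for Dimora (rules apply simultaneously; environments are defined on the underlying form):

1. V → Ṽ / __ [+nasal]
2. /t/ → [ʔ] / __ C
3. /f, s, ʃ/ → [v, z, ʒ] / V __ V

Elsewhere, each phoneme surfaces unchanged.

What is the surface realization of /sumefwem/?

[sũmefwẽm]

/s/ (word-initial) is in the target of rule 3 but the environment (between two vowels) is not met → [s].
/u/ — between /s/ and /m/, before a nasal consonant — surfaces as [ũ] (rule 1).
/m/ (between /u/ and /e/): no rule targets it → [m].
/e/ (between /m/ and /f/) is in the target of rule 1 but the environment (before a nasal consonant) is not met → [e].
/f/ (between /e/ and /w/): rule 3 targets it, but not between two vowels → unchanged [f].
/w/ (between /f/ and /e/): no rule targets it → [w].
/e/ meets the environment for rule 1 (before a nasal consonant) → [ẽ].
/m/ (word-final): no rule targets it → [m].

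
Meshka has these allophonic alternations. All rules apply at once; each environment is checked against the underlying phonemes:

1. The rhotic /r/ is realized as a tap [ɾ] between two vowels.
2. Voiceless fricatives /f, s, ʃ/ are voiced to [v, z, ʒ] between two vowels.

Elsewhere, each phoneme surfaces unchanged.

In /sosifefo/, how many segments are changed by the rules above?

3

Segments that undergo a rule: /s/ → [z] (rule 2); /f/ → [v] (rule 2); /f/ → [v] (rule 2).
All other segments surface unchanged.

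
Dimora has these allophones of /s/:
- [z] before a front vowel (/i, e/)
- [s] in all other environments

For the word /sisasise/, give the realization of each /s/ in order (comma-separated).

[z], [s], [z], [z]

Occurrence 1 (position 1): before a front vowel (/i, e/) → [z].
Occurrence 2 (position 3): no conditioning environment matches → elsewhere allophone [s].
Occurrence 3 (position 5): before a front vowel (/i, e/) → [z].
Occurrence 4 (position 7): before a front vowel (/i, e/) → [z].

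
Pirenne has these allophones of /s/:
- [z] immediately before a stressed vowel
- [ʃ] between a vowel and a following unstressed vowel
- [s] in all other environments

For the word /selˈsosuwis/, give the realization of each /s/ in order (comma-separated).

Occurrence 1 (position 1): no conditioning environment matches → elsewhere allophone [s].
Occurrence 2 (position 4): immediately before a stressed vowel → [z].
Occurrence 3 (position 6): between a vowel and a following unstressed vowel → [ʃ].
Occurrence 4 (position 10): no conditioning environment matches → elsewhere allophone [s].

[s], [z], [ʃ], [s]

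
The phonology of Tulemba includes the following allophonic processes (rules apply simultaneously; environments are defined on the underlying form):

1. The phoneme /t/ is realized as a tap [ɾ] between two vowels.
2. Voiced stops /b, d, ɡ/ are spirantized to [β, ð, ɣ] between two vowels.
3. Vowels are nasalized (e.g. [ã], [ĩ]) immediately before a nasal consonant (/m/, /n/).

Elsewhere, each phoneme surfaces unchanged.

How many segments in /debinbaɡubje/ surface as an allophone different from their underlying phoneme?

Segments that undergo a rule: /b/ → [β] (rule 2); /i/ → [ĩ] (rule 3); /ɡ/ → [ɣ] (rule 2).
All other segments surface unchanged.

3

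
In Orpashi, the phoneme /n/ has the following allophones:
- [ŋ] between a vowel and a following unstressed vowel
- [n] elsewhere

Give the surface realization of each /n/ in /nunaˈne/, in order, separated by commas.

[n], [ŋ], [n]

Occurrence 1 (position 1): no conditioning environment matches → elsewhere allophone [n].
Occurrence 2 (position 3): between a vowel and a following unstressed vowel → [ŋ].
Occurrence 3 (position 5): no conditioning environment matches → elsewhere allophone [n].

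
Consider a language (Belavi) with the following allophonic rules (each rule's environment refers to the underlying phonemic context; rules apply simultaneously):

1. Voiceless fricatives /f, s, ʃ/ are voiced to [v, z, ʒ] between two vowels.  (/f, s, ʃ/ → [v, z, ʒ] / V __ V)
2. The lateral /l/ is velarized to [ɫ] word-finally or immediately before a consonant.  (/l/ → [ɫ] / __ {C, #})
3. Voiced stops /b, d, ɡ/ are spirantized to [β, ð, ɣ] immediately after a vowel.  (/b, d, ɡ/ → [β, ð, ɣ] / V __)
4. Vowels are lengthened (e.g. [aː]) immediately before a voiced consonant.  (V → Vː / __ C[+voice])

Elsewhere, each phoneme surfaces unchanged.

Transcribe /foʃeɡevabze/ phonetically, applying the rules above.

[foʒeːɣeːvaːβze]

/f/ (word-initial) is in the target of rule 1 but the environment (between two vowels) is not met → [f].
/o/ (between /f/ and /ʃ/) is in the target of rule 4 but the environment (before a voiced consonant) is not met → [o].
Rule 1 applies to /ʃ/ (between /o/ and /e/: between two vowels) → [ʒ].
/e/ meets the environment for rule 4 (before a voiced consonant) → [eː].
/ɡ/ — between /e/ and /e/, immediately after a vowel — surfaces as [ɣ] (rule 3).
/e/ — between /ɡ/ and /v/, before a voiced consonant — surfaces as [eː] (rule 4).
/v/ (between /e/ and /a/) is unaffected → [v].
/a/ (between /v/ and /b/): before a voiced consonant, so rule 4 applies → [aː].
/b/ (between /a/ and /z/): immediately after a vowel, so rule 3 applies → [β].
/z/ — not in any rule's target class → [z].
/e/ (word-final) is in the target of rule 4 but the environment (before a voiced consonant) is not met → [e].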